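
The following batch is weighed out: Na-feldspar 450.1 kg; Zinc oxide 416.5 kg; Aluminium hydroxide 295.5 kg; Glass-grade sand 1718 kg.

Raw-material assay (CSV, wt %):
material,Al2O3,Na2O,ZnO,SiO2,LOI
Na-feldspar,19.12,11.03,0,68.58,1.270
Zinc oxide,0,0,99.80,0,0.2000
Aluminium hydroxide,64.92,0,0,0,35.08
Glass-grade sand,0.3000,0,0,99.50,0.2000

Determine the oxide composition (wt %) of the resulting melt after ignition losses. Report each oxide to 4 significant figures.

Glass mass = 2766 kg (batch 2880 − LOI 113.6).
Composition: Al2O3 10.23%, Na2O 1.795%, ZnO 15.03%, SiO2 72.95%

The intermediate values are displayed, rounded to four significant digits, when written out. All internal work maintains exact precision end to end. Every reported result is rounded a single time. All derived quantities, including the yield, four oxide percentages, ignition loss, totals, glass mass, are rebuilt from the batch weights on 2766 kg of glass in full precision precisely as stated by the problem or answer text.
Mass of each oxide from the mix:
  Al2O3: 450.1·0.1912 + 295.5·0.6492 + 1718·0.003000 = 283.1 kg
  Na2O: 450.1·0.1103 = 49.65 kg
  ZnO: 416.5·0.9980 = 415.7 kg
  SiO2: 450.1·0.6858 + 1718·0.9950 = 2018 kg
LOI: 450.1·0.01270 + 416.5·0.002000 + 295.5·0.3508 + 1718·0.002000 = 113.6 kg
The glass mass, total less LOI, = 2880 − 113.6 = 2766 kg (the oxide masses sum to this)
each oxide over glass, ×100, is wt %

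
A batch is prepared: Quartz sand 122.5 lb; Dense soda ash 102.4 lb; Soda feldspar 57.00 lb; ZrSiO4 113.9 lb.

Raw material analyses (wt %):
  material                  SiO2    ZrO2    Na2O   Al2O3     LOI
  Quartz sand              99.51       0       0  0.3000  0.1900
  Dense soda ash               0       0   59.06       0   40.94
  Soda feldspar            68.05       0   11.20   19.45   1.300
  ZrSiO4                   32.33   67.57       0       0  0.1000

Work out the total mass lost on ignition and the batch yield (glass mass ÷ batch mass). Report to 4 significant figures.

The whole derivation maintains exact precision at all times; rounding to four significant figures governs every intermediate as displayed — each reported result includes exactly one rounding; all derived quantities are rebuilt starting from the weights for 352.8 lb of glass in exact precision (net glass mass, the totals, yield, the four compositions, ignition loss) as set out in the question or the answer.
Material-by-material LOI:
  Quartz sand: 122.5 × 0.001900 = 0.2328 lb
  Dense soda ash: 102.4 × 0.4094 = 41.92 lb
  Soda feldspar: 57.00 × 0.01300 = 0.7410 lb
  ZrSiO4: 113.9 × 0.001000 = 0.1139 lb
Total LOI = 43.01 lb
Glass = batch − LOI = 395.8 − 43.01 = 352.8 lb

LOI loss = 43.01 lb; glass = 352.8 lb; yield = 89.13%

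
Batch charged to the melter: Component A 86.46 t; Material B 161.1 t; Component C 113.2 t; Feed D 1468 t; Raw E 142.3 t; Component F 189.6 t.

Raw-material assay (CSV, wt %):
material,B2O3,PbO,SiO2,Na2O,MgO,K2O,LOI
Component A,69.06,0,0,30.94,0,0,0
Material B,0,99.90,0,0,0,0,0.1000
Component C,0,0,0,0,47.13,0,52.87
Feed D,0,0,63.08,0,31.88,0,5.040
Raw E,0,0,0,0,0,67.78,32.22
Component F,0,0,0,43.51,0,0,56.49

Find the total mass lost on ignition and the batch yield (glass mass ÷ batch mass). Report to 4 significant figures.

Working values are printed rounded to four significant figures alongside each step; exact precision is maintained in every operation. Each reported figure includes exactly one rounding. All derived quantities, which include LOI, net glass mass, the six compositions, totals, the yield, are re-derived at exact precision, precisely as stated by problem or answer, using the weight values at 1874 t of glass.
Loss on ignition, line by line:
  Component A: 86.46 × 0 = 0 t
  Material B: 161.1 × 0.001000 = 0.1611 t
  Component C: 113.2 × 0.5287 = 59.85 t
  Feed D: 1468 × 0.05040 = 73.99 t
  Raw E: 142.3 × 0.3222 = 45.85 t
  Component F: 189.6 × 0.5649 = 107.1 t
Total LOI = 287.0 t
Glass = batch − LOI = 2161 − 287.0 = 1874 t

LOI loss = 287.0 t; glass = 1874 t; yield = 86.72%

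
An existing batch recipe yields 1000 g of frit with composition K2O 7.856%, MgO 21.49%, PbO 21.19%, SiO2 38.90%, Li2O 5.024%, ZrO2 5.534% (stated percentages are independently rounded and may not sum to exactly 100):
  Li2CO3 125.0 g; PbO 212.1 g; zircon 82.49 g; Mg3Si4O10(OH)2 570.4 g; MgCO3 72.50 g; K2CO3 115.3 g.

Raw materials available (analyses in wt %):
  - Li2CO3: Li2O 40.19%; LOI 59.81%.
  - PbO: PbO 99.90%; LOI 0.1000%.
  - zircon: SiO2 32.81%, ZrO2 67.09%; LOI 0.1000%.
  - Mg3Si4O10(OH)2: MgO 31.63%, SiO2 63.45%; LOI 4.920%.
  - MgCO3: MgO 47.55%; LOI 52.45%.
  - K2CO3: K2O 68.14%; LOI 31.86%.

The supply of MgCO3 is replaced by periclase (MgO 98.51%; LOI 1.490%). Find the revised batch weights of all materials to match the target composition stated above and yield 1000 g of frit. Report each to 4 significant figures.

Revised batch per 1000 g frit:
  Li2CO3: 125.0 g
  PbO: 212.1 g
  zircon: 82.49 g
  Mg3Si4O10(OH)2: 570.4 g
  periclase: 35.00 g
  K2CO3: 115.3 g
Total batch = 1140 g; LOI loss = 140.4 g

All internal work carries exact precision from start to finish; in-progress results are displayed, rounded to four significant figures, within the worked lines; exactly one rounding goes into every reported result. The derived quantities are re-derived at full precision (totals, six oxide percentages, LOI, yield, glass mass) using the weight values at 1000 g of glass, precisely as stated by question or answer.
Target masses of each oxide per 1000 g frit:
  K2O: 7.856% × 1000 = 78.56 g
  MgO: 21.49% × 1000 = 214.9 g
  PbO: 21.19% × 1000 = 211.9 g
  SiO2: 38.90% × 1000 = 389.0 g
  Li2O: 5.024% × 1000 = 50.24 g
  ZrO2: 5.534% × 1000 = 55.34 g
Balance tally, oxide-wise, from the weights as reported, per the basis as stated (each sum matches its target mass exact up to rounding of places):
  K2O: 115.3·0.6814 = 78.57 g (target 78.56 g)
  MgO: 570.4·0.3163 + 35.00·0.9851 = 214.9 g (target 214.9 g)
  PbO: 212.1·0.9990 = 211.9 g (target 211.9 g)
  SiO2: 82.49·0.3281 + 570.4·0.6345 = 389.0 g (target 389.0 g)
  Li2O: 125.0·0.4019 = 50.24 g (target 50.24 g)
  ZrO2: 82.49·0.6709 = 55.34 g (target 55.34 g)
Glass-mass closure: total charge less LOI = 999.9 g (the Σ of target masses is 999.9 g; basis as stated: 1000 g — differing by rounding only).
Batch total: Σ batch = 1140 g; Σ batch·LOI gives LOI loss = 140.4 g; yield = glass ÷ total batch = 87.69%.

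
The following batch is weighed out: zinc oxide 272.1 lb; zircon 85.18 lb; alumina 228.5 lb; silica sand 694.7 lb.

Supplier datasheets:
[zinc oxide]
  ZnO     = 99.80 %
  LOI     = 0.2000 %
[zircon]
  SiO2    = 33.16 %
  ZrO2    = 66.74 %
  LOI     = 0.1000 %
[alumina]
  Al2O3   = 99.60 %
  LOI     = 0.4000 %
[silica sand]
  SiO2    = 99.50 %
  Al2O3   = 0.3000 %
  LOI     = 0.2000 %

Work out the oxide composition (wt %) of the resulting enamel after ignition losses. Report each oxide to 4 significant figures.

Glass mass = 1278 lb (batch 1280 − LOI 2.933).
Composition: SiO2 56.32%, ZrO2 4.450%, Al2O3 17.98%, ZnO 21.26%

In-progress results are displayed, rounded to 4 significant figures, on the page. Full precision is maintained at all times. Each reported value is rounded only once — the derived quantities (ignition loss, the yield, the totals, net glass mass, the four compositions) are carried using the weight values at 1278 lb of glass in exact precision, as they appear in question or answer.
Oxide masses out of the charge:
  SiO2: 85.18·0.3316 + 694.7·0.9950 = 719.5 lb
  ZrO2: 85.18·0.6674 = 56.85 lb
  Al2O3: 228.5·0.9960 + 694.7·0.003000 = 229.7 lb
  ZnO: 272.1·0.9980 = 271.6 lb
LOI: 272.1·0.002000 + 85.18·0.001000 + 228.5·0.004000 + 694.7·0.002000 = 2.933 lb
Glass mass = batch − LOI = 1280 − 2.933 = 1278 lb (= the summed oxide contributions)
wt %: oxide over glass, times 100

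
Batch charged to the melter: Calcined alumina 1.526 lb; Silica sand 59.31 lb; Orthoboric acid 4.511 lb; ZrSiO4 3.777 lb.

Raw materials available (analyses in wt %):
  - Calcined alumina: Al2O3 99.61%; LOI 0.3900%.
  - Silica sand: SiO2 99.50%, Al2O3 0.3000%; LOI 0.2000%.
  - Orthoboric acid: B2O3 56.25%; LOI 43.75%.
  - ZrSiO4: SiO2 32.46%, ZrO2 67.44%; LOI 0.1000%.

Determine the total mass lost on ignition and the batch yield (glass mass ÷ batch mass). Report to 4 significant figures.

LOI loss = 2.102 lb; glass = 67.02 lb; yield = 96.96%

Each numeric step maintains full float precision through every step; in-progress results are rounded to 4 significant figures when displayed. A single rounding produces each reported result; derived quantities are carried from the weighed amounts for 67.02 lb of glass in full precision (yield, totals, the four compositions, LOI, glass mass), as given in the problem or the answer.
Each material's LOI contribution:
  Calcined alumina: 1.526 × 0.003900 = 0.005951 lb
  Silica sand: 59.31 × 0.002000 = 0.1186 lb
  Orthoboric acid: 4.511 × 0.4375 = 1.974 lb
  ZrSiO4: 3.777 × 0.001000 = 0.003777 lb
Total LOI = 2.102 lb
Glass = batch − LOI = 69.12 − 2.102 = 67.02 lb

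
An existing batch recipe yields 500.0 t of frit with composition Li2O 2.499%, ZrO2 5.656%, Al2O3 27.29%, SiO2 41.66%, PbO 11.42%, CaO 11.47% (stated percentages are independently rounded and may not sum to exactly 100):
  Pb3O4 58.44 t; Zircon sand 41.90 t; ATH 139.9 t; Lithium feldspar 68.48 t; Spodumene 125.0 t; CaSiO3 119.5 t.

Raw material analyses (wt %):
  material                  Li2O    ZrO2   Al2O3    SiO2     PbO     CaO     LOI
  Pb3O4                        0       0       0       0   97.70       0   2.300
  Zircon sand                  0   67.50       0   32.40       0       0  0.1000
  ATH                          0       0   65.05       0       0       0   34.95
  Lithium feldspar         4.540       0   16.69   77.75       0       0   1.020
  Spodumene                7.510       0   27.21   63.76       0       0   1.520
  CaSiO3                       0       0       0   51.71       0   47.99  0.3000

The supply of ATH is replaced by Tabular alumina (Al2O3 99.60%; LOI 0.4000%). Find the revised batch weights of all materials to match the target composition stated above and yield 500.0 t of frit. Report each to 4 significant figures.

Revised batch per 500.0 t frit:
  Pb3O4: 58.44 t
  Zircon sand: 41.90 t
  Tabular alumina: 91.38 t
  Lithium feldspar: 68.48 t
  Spodumene: 125.0 t
  CaSiO3: 119.5 t
Total batch = 504.7 t; LOI loss = 4.709 t

Mid-chain values are printed, rounded to four significant digits, within the worked lines — all internal work maintains exact precision in every operation; a single rounding yields each reported result. The derived quantities are carried starting from the weights at 500.0 t of glass in full float precision (net glass mass, ignition loss, the totals, the yield, the six compositions) as written in either problem or answer.
Target masses of each oxide per 500.0 t frit:
  Li2O: 2.499% × 500.0 = 12.50 t
  ZrO2: 5.656% × 500.0 = 28.28 t
  Al2O3: 27.29% × 500.0 = 136.4 t
  SiO2: 41.66% × 500.0 = 208.3 t
  PbO: 11.42% × 500.0 = 57.10 t
  CaO: 11.47% × 500.0 = 57.35 t
Mass-balance tally per oxide with the batch weights as given, versus the basis set out (sum by sum, the targets are met net of answer rounding effects):
  Li2O: 68.48·0.04540 + 125.0·0.07510 = 12.50 t (target 12.50 t)
  ZrO2: 41.90·0.6750 = 28.28 t (target 28.28 t)
  Al2O3: 91.38·0.9960 + 68.48·0.1669 + 125.0·0.2721 = 136.5 t (target 136.4 t)
  SiO2: 41.90·0.3240 + 68.48·0.7775 + 125.0·0.6376 + 119.5·0.5171 = 208.3 t (target 208.3 t)
  PbO: 58.44·0.9770 = 57.10 t (target 57.10 t)
  CaO: 119.5·0.4799 = 57.35 t (target 57.35 t)
Glass-mass sanity pass: the batch minus its LOI: 500.0 t (per-oxide target masses sum to 500.0 t; basis as stated: 500.0 t — differing by rounding only).
Adding the batch up: Σ batch = 504.7 t; Σ batch·LOI gives LOI loss = 4.709 t; yield: glass divided by total = 99.07%.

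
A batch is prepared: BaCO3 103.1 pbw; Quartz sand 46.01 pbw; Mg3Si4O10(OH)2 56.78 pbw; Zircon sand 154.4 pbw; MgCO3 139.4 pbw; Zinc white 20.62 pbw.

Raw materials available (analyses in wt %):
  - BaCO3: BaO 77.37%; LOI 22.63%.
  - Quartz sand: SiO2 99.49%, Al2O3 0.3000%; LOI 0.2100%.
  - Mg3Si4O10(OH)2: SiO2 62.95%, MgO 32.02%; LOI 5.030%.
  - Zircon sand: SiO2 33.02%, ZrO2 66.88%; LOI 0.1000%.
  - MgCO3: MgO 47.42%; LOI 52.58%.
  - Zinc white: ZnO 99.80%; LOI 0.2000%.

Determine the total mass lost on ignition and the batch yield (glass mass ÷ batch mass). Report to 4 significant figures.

All internal work runs at full precision at each step; the intermediate values are displayed with 4-significant-digit rounding between the steps. Each reported number is rounded only once; the derived quantities, including glass mass, yield, ignition loss, six oxide percentages, totals, are computed from the batch weights on 420.5 pbw of glass in exact precision, as quoted within the problem or the answer.
Ignition loss by material:
  BaCO3: 103.1 × 0.2263 = 23.33 pbw
  Quartz sand: 46.01 × 0.002100 = 0.09662 pbw
  Mg3Si4O10(OH)2: 56.78 × 0.05030 = 2.856 pbw
  Zircon sand: 154.4 × 0.001000 = 0.1544 pbw
  MgCO3: 139.4 × 0.5258 = 73.30 pbw
  Zinc white: 20.62 × 0.002000 = 0.04124 pbw
Total LOI = 99.78 pbw
Glass = batch − LOI = 520.3 − 99.78 = 420.5 pbw

LOI loss = 99.78 pbw; glass = 420.5 pbw; yield = 80.82%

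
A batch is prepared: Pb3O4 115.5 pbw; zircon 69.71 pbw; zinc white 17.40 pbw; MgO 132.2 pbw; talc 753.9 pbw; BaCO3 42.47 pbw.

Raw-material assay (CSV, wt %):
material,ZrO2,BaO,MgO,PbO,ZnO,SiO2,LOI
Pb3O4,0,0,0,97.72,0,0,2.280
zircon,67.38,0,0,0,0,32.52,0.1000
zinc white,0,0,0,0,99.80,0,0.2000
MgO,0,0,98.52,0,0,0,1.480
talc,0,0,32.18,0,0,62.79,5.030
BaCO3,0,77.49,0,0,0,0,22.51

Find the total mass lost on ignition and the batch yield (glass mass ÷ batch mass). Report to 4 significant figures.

The intermediate values are displayed, rounded to 4 significant digits, as written. All arithmetic holds full precision through the solve. A single rounding finalizes every reported value — the derived quantities, including the six compositions, net glass mass, yield, the totals, ignition loss, are rebuilt using the weight values per 1079 pbw of glass in full precision, as set out in either problem or answer.
Each material's LOI contribution:
  Pb3O4: 115.5 × 0.02280 = 2.633 pbw
  zircon: 69.71 × 0.001000 = 0.06971 pbw
  zinc white: 17.40 × 0.002000 = 0.03480 pbw
  MgO: 132.2 × 0.01480 = 1.957 pbw
  talc: 753.9 × 0.05030 = 37.92 pbw
  BaCO3: 42.47 × 0.2251 = 9.560 pbw
Total LOI = 52.18 pbw
Glass = batch − LOI = 1131 − 52.18 = 1079 pbw

LOI loss = 52.18 pbw; glass = 1079 pbw; yield = 95.39%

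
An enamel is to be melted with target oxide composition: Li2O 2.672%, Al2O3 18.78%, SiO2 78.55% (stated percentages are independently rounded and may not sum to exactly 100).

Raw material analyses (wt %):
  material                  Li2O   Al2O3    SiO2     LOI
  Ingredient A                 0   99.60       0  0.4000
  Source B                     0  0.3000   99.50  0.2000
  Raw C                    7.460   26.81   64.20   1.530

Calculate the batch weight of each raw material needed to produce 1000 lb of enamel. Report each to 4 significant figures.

All arithmetic keeps exact precision through the solve; intermediates appear, rounded to four significant figures, as written — each reported number takes just one rounding. All derived quantities, including totals, yield, LOI, glass mass, the three compositions, are re-derived using the weight values on 1000 lb of glass at exact precision, exactly as printed in the problem or the answer.
Oxide-by-oxide targets in 1000 lb enamel:
  Li2O: 2.672% × 1000 = 26.72 lb
  Al2O3: 18.78% × 1000 = 187.8 lb
  SiO2: 78.55% × 1000 = 785.5 lb
Verifying the oxide balance on the weights just shown, relative to the basis at hand (target by target, the sums agree within answer rounding):
  Li2O: 358.2·0.07460 = 26.72 lb (target 26.72 lb)
  Al2O3: 90.46·0.9960 + 558.3·0.003000 + 358.2·0.2681 = 187.8 lb (target 187.8 lb)
  SiO2: 558.3·0.9950 + 358.2·0.6420 = 785.5 lb (target 785.5 lb)
Glass-mass closure: net batch after ignition = 1000 lb (per-oxide target masses sum to 1000 lb; stated basis 1000 lb — deltas are rounding alone).
Batch grand total — Σ batch = 1007 lb; LOI removed, Σ of batch·LOI: 6.959 lb; glass ÷ batch gives a yield of 99.31%.

Batch per 1000 lb enamel:
  Ingredient A: 90.46 lb
  Source B: 558.3 lb
  Raw C: 358.2 lb
Total batch = 1007 lb; LOI loss = 6.959 lb; yield = 99.31%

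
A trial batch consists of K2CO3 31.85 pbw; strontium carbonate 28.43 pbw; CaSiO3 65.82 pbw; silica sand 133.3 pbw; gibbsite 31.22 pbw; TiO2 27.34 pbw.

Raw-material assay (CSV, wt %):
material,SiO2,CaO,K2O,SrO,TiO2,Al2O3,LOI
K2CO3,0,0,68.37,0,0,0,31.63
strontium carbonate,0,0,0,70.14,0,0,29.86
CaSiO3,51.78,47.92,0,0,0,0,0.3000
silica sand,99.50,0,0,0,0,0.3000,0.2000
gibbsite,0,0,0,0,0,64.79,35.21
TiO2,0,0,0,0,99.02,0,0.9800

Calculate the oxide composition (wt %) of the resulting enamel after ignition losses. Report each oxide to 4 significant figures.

Glass mass = 287.7 pbw (batch 318.0 − LOI 30.29).
Composition: SiO2 57.95%, CaO 10.96%, K2O 7.570%, SrO 6.932%, TiO2 9.411%, Al2O3 7.170%

All internal work runs at exact precision from first step to last; in-progress results are displayed, rounded to 4 significant digits, in the printout. Each reported result takes a single rounding — all derived quantities, including glass mass, the yield, ignition loss, six oxide percentages, totals, are carried from the batch weights per 287.7 pbw of glass at full precision, precisely as stated by the problem or the answer.
Delivered oxide masses:
  SiO2: 65.82·0.5178 + 133.3·0.9950 = 166.7 pbw
  CaO: 65.82·0.4792 = 31.54 pbw
  K2O: 31.85·0.6837 = 21.78 pbw
  SrO: 28.43·0.7014 = 19.94 pbw
  TiO2: 27.34·0.9902 = 27.07 pbw
  Al2O3: 133.3·0.003000 + 31.22·0.6479 = 20.63 pbw
LOI: 31.85·0.3163 + 28.43·0.2986 + 65.82·0.003000 + 133.3·0.002000 + 31.22·0.3521 + 27.34·0.009800 = 30.29 pbw
Glass mass = batch − LOI = 318.0 − 30.29 = 287.7 pbw (consistent with Σ oxide mass)
percent by weight: oxide/glass ×100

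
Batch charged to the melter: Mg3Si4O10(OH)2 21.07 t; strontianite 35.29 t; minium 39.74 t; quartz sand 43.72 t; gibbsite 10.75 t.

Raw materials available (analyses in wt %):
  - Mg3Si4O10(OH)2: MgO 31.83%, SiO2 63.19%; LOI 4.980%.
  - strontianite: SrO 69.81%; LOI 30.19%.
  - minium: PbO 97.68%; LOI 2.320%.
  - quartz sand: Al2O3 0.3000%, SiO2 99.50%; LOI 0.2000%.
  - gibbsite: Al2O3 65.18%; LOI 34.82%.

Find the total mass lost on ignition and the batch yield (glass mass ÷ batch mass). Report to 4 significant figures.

In-progress results are rounded to 4 significant figures when quoted — the working math holds full precision throughout; a single rounding finalizes each reported result. All derived quantities, which include glass mass, LOI, the five compositions, the yield, the totals, are computed in full float precision, as quoted within the question or the answer, starting from the weights per 134.1 t of glass.
LOI of each material in turn:
  Mg3Si4O10(OH)2: 21.07 × 0.04980 = 1.049 t
  strontianite: 35.29 × 0.3019 = 10.65 t
  minium: 39.74 × 0.02320 = 0.9220 t
  quartz sand: 43.72 × 0.002000 = 0.08744 t
  gibbsite: 10.75 × 0.3482 = 3.743 t
Total LOI = 16.46 t
Glass = batch − LOI = 150.6 − 16.46 = 134.1 t

LOI loss = 16.46 t; glass = 134.1 t; yield = 89.07%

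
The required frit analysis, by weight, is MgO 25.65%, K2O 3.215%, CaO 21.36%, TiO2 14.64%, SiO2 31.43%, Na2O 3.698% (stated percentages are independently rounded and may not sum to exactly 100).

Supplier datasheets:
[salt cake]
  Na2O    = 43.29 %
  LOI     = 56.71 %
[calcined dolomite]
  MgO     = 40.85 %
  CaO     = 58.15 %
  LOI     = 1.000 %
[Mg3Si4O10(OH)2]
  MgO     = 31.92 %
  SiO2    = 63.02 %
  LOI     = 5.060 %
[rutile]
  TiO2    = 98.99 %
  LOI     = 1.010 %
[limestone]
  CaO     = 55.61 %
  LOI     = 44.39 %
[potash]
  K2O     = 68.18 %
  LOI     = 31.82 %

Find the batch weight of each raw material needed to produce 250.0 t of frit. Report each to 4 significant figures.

Batch per 250.0 t frit:
  salt cake: 21.36 t
  calcined dolomite: 59.55 t
  Mg3Si4O10(OH)2: 124.7 t
  rutile: 36.97 t
  limestone: 33.76 t
  potash: 11.79 t
Total batch = 288.1 t; LOI loss = 38.13 t; yield = 86.77%

The whole derivation keeps full float precision from start to finish — rounding to 4 significant digits applies to each in-between result as displayed — a single rounding yields each reported value — all derived quantities are computed in full precision (the yield, totals, LOI, the six compositions, glass mass) from the batch weights per 250.0 t of glass precisely as stated by the problem or answer text.
Per-oxide target masses for 250.0 t frit:
  MgO: 25.65% × 250.0 = 64.12 t
  K2O: 3.215% × 250.0 = 8.038 t
  CaO: 21.36% × 250.0 = 53.40 t
  TiO2: 14.64% × 250.0 = 36.60 t
  SiO2: 31.43% × 250.0 = 78.58 t
  Na2O: 3.698% × 250.0 = 9.245 t
Sums-versus-targets review on the weights just shown, versus the basis set out (every target is met by its sum given rounding of the digits):
  MgO: 59.55·0.4085 + 124.7·0.3192 = 64.13 t (target 64.12 t)
  K2O: 11.79·0.6818 = 8.038 t (target 8.038 t)
  CaO: 59.55·0.5815 + 33.76·0.5561 = 53.40 t (target 53.40 t)
  TiO2: 36.97·0.9899 = 36.60 t (target 36.60 t)
  SiO2: 124.7·0.6302 = 78.59 t (target 78.58 t)
  Na2O: 21.36·0.4329 = 9.247 t (target 9.245 t)
The glass-mass cross-check: the batch minus its LOI: 250.0 t (summing oxide targets gives 250.0 t; basis as stated: 250.0 t — gaps are rounding artifacts).
Batch grand total — Σ batch = 288.1 t; loss to ignition Σ batch·LOI = 38.13 t; the yield ratio, glass ÷ batch: 86.77%.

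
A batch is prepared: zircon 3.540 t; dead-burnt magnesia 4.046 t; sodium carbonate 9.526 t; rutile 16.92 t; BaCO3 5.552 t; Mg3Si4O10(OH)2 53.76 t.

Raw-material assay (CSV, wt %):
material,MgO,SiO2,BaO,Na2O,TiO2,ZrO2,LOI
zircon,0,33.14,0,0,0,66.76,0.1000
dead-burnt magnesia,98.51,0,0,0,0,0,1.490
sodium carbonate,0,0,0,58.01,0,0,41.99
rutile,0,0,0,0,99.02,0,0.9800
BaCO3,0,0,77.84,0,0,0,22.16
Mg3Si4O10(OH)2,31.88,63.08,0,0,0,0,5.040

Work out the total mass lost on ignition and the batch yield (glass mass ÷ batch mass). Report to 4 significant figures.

LOI loss = 8.169 t; glass = 85.17 t; yield = 91.25%

Intermediates are displayed, rounded to four significant digits, on the page. Every computation carries full float precision at all times — each reported value undergoes a single rounding. The derived quantities are carried using the weight values for 85.17 t of glass at full precision (net glass mass, the totals, the yield, the six compositions, LOI) as they appear in question or answer.
Each material's LOI contribution:
  zircon: 3.540 × 0.001000 = 0.003540 t
  dead-burnt magnesia: 4.046 × 0.01490 = 0.06029 t
  sodium carbonate: 9.526 × 0.4199 = 4.000 t
  rutile: 16.92 × 0.009800 = 0.1658 t
  BaCO3: 5.552 × 0.2216 = 1.230 t
  Mg3Si4O10(OH)2: 53.76 × 0.05040 = 2.710 t
Total LOI = 8.169 t
Glass = batch − LOI = 93.34 − 8.169 = 85.17 t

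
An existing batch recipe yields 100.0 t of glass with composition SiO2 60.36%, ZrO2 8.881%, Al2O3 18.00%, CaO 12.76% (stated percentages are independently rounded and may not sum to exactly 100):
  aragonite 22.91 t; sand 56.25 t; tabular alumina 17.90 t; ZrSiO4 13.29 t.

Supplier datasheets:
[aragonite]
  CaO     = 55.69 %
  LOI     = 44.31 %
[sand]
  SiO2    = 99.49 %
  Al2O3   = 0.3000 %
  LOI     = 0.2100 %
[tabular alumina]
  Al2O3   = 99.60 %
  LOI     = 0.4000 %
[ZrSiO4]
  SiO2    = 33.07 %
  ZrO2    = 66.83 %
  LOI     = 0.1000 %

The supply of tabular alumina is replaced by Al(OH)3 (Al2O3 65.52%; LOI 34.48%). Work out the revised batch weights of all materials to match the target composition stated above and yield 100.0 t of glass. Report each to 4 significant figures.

Revised batch per 100.0 t glass:
  aragonite: 22.91 t
  sand: 56.25 t
  Al(OH)3: 27.21 t
  ZrSiO4: 13.29 t
Total batch = 119.7 t; LOI loss = 19.66 t

Mid-chain values are printed rounded to 4 significant figures between the steps. Every computation keeps full float precision through every step — every reported result receives exactly one rounding; all derived quantities are rebuilt using the weight values on 100.0 t of glass in full precision (ignition loss, totals, yield, net glass mass, four oxide percentages), exactly as printed in the question or the answer.
Target oxide masses per 100.0 t glass:
  SiO2: 60.36% × 100.0 = 60.36 t
  ZrO2: 8.881% × 100.0 = 8.881 t
  Al2O3: 18.00% × 100.0 = 18.00 t
  CaO: 12.76% × 100.0 = 12.76 t
Sums-versus-targets review from the weights as reported, on the stated basis (each sum matches its target mass exact up to rounding of places):
  SiO2: 56.25·0.9949 + 13.29·0.3307 = 60.36 t (target 60.36 t)
  ZrO2: 13.29·0.6683 = 8.882 t (target 8.881 t)
  Al2O3: 56.25·0.003000 + 27.21·0.6552 = 18.00 t (target 18.00 t)
  CaO: 22.91·0.5569 = 12.76 t (target 12.76 t)
Mass balance on the glass: batch total minus LOI = 100.0 t (the targets, summed, come to 100.0 t; against the stated basis, 100.0 t — gaps are rounding artifacts).
Summing the batch: Σ batch = 119.7 t; loss to ignition Σ batch·LOI = 19.66 t; the yield ratio, glass ÷ batch: 83.57%.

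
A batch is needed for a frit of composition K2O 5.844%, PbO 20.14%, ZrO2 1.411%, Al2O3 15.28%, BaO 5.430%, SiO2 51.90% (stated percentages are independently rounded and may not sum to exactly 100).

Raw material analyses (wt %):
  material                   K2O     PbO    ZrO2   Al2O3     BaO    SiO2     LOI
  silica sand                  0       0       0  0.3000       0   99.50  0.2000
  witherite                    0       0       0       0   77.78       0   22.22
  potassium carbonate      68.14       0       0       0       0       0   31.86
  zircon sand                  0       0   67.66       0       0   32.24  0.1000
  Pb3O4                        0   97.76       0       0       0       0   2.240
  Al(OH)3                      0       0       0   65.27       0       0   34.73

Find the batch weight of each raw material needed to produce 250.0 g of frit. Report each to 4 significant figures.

Batch per 250.0 g frit:
  silica sand: 128.7 g
  witherite: 17.45 g
  potassium carbonate: 21.44 g
  zircon sand: 5.214 g
  Pb3O4: 51.50 g
  Al(OH)3: 57.93 g
Total batch = 282.2 g; LOI loss = 32.24 g; yield = 88.58%

The whole derivation keeps full precision at each step. Values along the way are shown, rounded to four significant digits, in the printout — a single rounding yields each reported number. Derived quantities, which include glass mass, the totals, yield, ignition loss, the six compositions, are recomputed at full float precision, as set out in the question or the answer, from the batch weights at 250.0 g of glass.
Oxide-by-oxide targets in 250.0 g frit:
  K2O: 5.844% × 250.0 = 14.61 g
  PbO: 20.14% × 250.0 = 50.35 g
  ZrO2: 1.411% × 250.0 = 3.528 g
  Al2O3: 15.28% × 250.0 = 38.20 g
  BaO: 5.430% × 250.0 = 13.58 g
  SiO2: 51.90% × 250.0 = 129.8 g
Balance tally, oxide-wise, per the reported batch figures, at the basis given (each sum matches its target mass exact up to rounding of places):
  K2O: 21.44·0.6814 = 14.61 g (target 14.61 g)
  PbO: 51.50·0.9776 = 50.35 g (target 50.35 g)
  ZrO2: 5.214·0.6766 = 3.528 g (target 3.528 g)
  Al2O3: 128.7·0.003000 + 57.93·0.6527 = 38.20 g (target 38.20 g)
  BaO: 17.45·0.7778 = 13.57 g (target 13.58 g)
  SiO2: 128.7·0.9950 + 5.214·0.3224 = 129.7 g (target 129.8 g)
Glass-mass closure: batch Σ − ignition loss = 250.0 g (oxide target masses add up to 250.0 g; versus the stated basis of 250.0 g — any gap is answer rounding).
Summing the batch: Σ batch = 282.2 g; the LOI term Σ batch·LOI equals 32.24 g; yield = glass ÷ total batch = 88.58%.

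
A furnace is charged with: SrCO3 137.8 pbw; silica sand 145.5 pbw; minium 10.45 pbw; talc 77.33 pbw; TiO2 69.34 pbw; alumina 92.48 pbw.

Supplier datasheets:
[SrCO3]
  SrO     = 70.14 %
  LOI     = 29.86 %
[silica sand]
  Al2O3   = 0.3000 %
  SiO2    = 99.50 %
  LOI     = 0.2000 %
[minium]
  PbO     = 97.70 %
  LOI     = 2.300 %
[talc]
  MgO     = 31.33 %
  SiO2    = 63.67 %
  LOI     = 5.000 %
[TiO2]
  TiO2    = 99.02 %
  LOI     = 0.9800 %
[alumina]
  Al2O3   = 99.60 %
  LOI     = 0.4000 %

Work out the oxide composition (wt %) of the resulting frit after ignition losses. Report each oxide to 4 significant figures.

Glass mass = 486.3 pbw (batch 532.9 − LOI 46.59).
Composition: Al2O3 19.03%, PbO 2.099%, MgO 4.982%, SrO 19.87%, TiO2 14.12%, SiO2 39.89%

The working math keeps exact precision from start to finish — working values are shown, rounded to 4 significant digits, in the printout — every reported figure receives exactly one rounding. Derived quantities (totals, LOI, the yield, glass mass, the six compositions) are recomputed at full precision from the weighed amounts on 486.3 pbw of glass, as quoted within the question or the answer.
Oxide masses out of the charge:
  Al2O3: 145.5·0.003000 + 92.48·0.9960 = 92.55 pbw
  PbO: 10.45·0.9770 = 10.21 pbw
  MgO: 77.33·0.3133 = 24.23 pbw
  SrO: 137.8·0.7014 = 96.65 pbw
  TiO2: 69.34·0.9902 = 68.66 pbw
  SiO2: 145.5·0.9950 + 77.33·0.6367 = 194.0 pbw
LOI: 137.8·0.2986 + 145.5·0.002000 + 10.45·0.02300 + 77.33·0.05000 + 69.34·0.009800 + 92.48·0.004000 = 46.59 pbw
batch − LOI leaves glass = 532.9 − 46.59 = 486.3 pbw (= Σ oxide masses)
each wt % is 100 × oxide ÷ glass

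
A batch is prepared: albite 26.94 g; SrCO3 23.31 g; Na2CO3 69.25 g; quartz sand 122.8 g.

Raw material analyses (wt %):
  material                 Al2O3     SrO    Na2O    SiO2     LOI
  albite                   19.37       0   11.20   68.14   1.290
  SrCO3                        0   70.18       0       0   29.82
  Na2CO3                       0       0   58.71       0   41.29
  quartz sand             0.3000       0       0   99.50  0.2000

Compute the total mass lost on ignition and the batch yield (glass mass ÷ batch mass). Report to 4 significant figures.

LOI loss = 36.14 g; glass = 206.2 g; yield = 85.09%

Exact precision is maintained in all steps; intermediates appear (rounded to four significant digits) in the working. Each reported number carries a single rounding. The derived quantities (glass mass, four oxide percentages, yield, the totals, ignition loss) are computed starting from the weights per 206.2 g of glass at exact precision as written in either problem or answer.
Ignition loss by material:
  albite: 26.94 × 0.01290 = 0.3475 g
  SrCO3: 23.31 × 0.2982 = 6.951 g
  Na2CO3: 69.25 × 0.4129 = 28.59 g
  quartz sand: 122.8 × 0.002000 = 0.2456 g
Total LOI = 36.14 g
Glass = batch − LOI = 242.3 − 36.14 = 206.2 g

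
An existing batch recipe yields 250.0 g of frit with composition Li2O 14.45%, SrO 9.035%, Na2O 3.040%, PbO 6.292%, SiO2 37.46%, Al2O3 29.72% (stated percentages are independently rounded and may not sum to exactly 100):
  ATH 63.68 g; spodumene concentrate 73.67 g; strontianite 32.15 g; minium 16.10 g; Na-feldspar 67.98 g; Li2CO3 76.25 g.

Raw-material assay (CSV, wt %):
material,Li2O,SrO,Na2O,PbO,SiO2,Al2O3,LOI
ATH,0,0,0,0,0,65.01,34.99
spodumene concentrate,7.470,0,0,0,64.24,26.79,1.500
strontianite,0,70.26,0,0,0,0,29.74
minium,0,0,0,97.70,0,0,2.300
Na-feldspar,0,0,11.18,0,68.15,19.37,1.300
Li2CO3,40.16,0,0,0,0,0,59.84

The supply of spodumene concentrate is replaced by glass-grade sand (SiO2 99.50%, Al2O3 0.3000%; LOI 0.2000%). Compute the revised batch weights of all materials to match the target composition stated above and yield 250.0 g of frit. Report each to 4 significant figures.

Revised batch per 250.0 g frit:
  ATH: 93.82 g
  glass-grade sand: 47.56 g
  strontianite: 32.15 g
  minium: 16.10 g
  Na-feldspar: 67.98 g
  Li2CO3: 89.95 g
Total batch = 347.6 g; LOI loss = 97.56 g

The intermediate values are shown rounded off to 4 significant digits within the worked lines. The working math holds full float precision at every stage. Each reported value takes just one rounding; derived quantities (the yield, the six compositions, glass mass, totals, LOI) are re-derived at full precision from the weighed amounts for 250.0 g of glass, as written in either problem or answer.
Target oxide masses per 250.0 g frit:
  Li2O: 14.45% × 250.0 = 36.12 g
  SrO: 9.035% × 250.0 = 22.59 g
  Na2O: 3.040% × 250.0 = 7.600 g
  PbO: 6.292% × 250.0 = 15.73 g
  SiO2: 37.46% × 250.0 = 93.65 g
  Al2O3: 29.72% × 250.0 = 74.30 g
Sums-versus-targets review working from each reported weight, on the stated basis (every target is met by its sum within answer rounding):
  Li2O: 89.95·0.4016 = 36.12 g (target 36.12 g)
  SrO: 32.15·0.7026 = 22.59 g (target 22.59 g)
  Na2O: 67.98·0.1118 = 7.600 g (target 7.600 g)
  PbO: 16.10·0.9770 = 15.73 g (target 15.73 g)
  SiO2: 47.56·0.9950 + 67.98·0.6815 = 93.65 g (target 93.65 g)
  Al2O3: 93.82·0.6501 + 47.56·0.003000 + 67.98·0.1937 = 74.30 g (target 74.30 g)
Glass-mass closure: the batch minus its LOI: 250.0 g (targets for the oxides total 250.0 g; stated basis 250.0 g — deltas are rounding alone).
Whole-batch sum: Σ batch = 347.6 g; the LOI term Σ batch·LOI equals 97.56 g; yield = glass ÷ total batch = 71.93%.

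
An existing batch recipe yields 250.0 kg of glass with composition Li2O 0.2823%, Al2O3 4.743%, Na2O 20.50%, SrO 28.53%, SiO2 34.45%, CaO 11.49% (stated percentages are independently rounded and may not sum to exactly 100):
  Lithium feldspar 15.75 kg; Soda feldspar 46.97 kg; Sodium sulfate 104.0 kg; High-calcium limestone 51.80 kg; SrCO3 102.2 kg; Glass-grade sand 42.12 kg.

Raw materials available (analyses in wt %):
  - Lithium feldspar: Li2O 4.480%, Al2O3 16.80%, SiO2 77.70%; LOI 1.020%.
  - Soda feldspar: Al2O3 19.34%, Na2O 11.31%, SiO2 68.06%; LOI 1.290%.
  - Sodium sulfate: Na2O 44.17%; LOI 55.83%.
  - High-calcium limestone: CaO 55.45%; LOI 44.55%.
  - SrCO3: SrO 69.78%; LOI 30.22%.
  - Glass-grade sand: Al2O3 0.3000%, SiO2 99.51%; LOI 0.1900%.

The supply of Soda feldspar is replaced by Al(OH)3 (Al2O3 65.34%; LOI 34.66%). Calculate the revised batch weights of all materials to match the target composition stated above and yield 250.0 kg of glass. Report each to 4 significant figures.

Revised batch per 250.0 kg glass:
  Lithium feldspar: 15.75 kg
  Al(OH)3: 13.76 kg
  Sodium sulfate: 116.0 kg
  High-calcium limestone: 51.80 kg
  SrCO3: 102.2 kg
  Glass-grade sand: 74.25 kg
Total batch = 373.8 kg; LOI loss = 123.8 kg

The intermediate values appear, rounded to four significant digits, as written. All arithmetic carries full float precision from start to finish; a single rounding finalizes each reported figure — all derived quantities, including glass mass, ignition loss, the totals, the yield, six oxide percentages, are computed starting from the weights for 250.0 kg of glass at exact precision, as set out in question or answer.
Oxide-by-oxide targets in 250.0 kg glass:
  Li2O: 0.2823% × 250.0 = 0.7058 kg
  Al2O3: 4.743% × 250.0 = 11.86 kg
  Na2O: 20.50% × 250.0 = 51.25 kg
  SrO: 28.53% × 250.0 = 71.32 kg
  SiO2: 34.45% × 250.0 = 86.12 kg
  CaO: 11.49% × 250.0 = 28.72 kg
Verifying the oxide balance from the weights as reported, versus the basis set out (target by target, the sums agree within answer rounding):
  Li2O: 15.75·0.04480 = 0.7056 kg (target 0.7058 kg)
  Al2O3: 15.75·0.1680 + 13.76·0.6534 + 74.25·0.003000 = 11.86 kg (target 11.86 kg)
  Na2O: 116.0·0.4417 = 51.24 kg (target 51.25 kg)
  SrO: 102.2·0.6978 = 71.32 kg (target 71.32 kg)
  SiO2: 15.75·0.7770 + 74.25·0.9951 = 86.12 kg (target 86.12 kg)
  CaO: 51.80·0.5545 = 28.72 kg (target 28.72 kg)
Auditing the glass mass value: net batch after ignition = 250.0 kg (targets for the oxides total 250.0 kg; the stated basis being 250.0 kg — any gap is answer rounding).
Batch total: Σ batch = 373.8 kg; ignition loss, Σ(batch × LOI) = 123.8 kg; as yield: glass ÷ batch → 66.88%.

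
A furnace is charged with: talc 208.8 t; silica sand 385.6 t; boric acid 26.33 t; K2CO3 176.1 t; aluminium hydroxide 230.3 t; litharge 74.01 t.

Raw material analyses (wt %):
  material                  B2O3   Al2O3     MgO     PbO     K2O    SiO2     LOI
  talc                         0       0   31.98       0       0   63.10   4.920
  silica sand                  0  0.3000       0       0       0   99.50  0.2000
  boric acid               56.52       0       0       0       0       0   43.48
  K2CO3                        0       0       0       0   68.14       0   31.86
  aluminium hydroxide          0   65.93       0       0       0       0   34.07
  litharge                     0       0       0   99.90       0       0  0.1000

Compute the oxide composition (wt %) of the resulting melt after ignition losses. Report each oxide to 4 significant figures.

Glass mass = 944.0 t (batch 1101 − LOI 157.1).
Composition: B2O3 1.576%, Al2O3 16.21%, MgO 7.074%, PbO 7.832%, K2O 12.71%, SiO2 54.60%

Values along the way are printed, with 4-significant-figure rounding, in the printout; full precision is carried from first step to last — exactly one rounding is applied to every reported number — derived quantities (the six compositions, LOI, the totals, the yield, glass mass) are carried at exact precision from the weighed amounts per 944.0 t of glass as set out in the question or the answer.
Per-oxide mass from batch:
  B2O3: 26.33·0.5652 = 14.88 t
  Al2O3: 385.6·0.003000 + 230.3·0.6593 = 153.0 t
  MgO: 208.8·0.3198 = 66.77 t
  PbO: 74.01·0.9990 = 73.94 t
  K2O: 176.1·0.6814 = 120.0 t
  SiO2: 208.8·0.6310 + 385.6·0.9950 = 515.4 t
LOI: 208.8·0.04920 + 385.6·0.002000 + 26.33·0.4348 + 176.1·0.3186 + 230.3·0.3407 + 74.01·0.001000 = 157.1 t
Net of LOI, the glass mass = 1101 − 157.1 = 944.0 t (the oxide masses sum to this)
wt % = oxide mass / glass mass × 100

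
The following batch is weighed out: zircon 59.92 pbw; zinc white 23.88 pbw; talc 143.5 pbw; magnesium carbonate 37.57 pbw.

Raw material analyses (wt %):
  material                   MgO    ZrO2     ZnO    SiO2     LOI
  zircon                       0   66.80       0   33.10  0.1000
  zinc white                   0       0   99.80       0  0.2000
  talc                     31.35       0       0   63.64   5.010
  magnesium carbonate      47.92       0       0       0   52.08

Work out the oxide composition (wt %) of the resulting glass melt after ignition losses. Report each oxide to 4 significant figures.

The intermediate values are displayed, rounded to 4 significant digits, within the worked lines. Every computation keeps full float precision in all steps; each reported result takes a single rounding. Derived quantities are computed in exact precision (ignition loss, the four compositions, the totals, yield, glass mass) from the batch weights on 238.0 pbw of glass as they appear in either problem or answer.
Mass of each oxide from the mix:
  MgO: 143.5·0.3135 + 37.57·0.4792 = 62.99 pbw
  ZrO2: 59.92·0.6680 = 40.03 pbw
  ZnO: 23.88·0.9980 = 23.83 pbw
  SiO2: 59.92·0.3310 + 143.5·0.6364 = 111.2 pbw
LOI: 59.92·0.001000 + 23.88·0.002000 + 143.5·0.05010 + 37.57·0.5208 = 26.86 pbw
The glass mass, total less LOI, = 264.9 − 26.86 = 238.0 pbw (the oxide masses sum to this)
wt % = 100 × oxide mass / glass mass

Glass mass = 238.0 pbw (batch 264.9 − LOI 26.86).
Composition: MgO 26.47%, ZrO2 16.82%, ZnO 10.01%, SiO2 46.70%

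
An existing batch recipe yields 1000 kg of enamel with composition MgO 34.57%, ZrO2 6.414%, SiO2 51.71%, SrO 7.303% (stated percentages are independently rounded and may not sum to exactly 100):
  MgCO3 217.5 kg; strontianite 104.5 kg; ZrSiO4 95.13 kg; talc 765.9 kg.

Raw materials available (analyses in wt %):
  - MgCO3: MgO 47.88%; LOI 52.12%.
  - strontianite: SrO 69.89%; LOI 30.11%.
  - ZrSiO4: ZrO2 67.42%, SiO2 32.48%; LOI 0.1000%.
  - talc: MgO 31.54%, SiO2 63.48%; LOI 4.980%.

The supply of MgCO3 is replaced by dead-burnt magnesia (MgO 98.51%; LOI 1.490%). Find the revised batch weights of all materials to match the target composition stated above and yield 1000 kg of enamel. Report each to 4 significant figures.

Revised batch per 1000 kg enamel:
  dead-burnt magnesia: 105.7 kg
  strontianite: 104.5 kg
  ZrSiO4: 95.13 kg
  talc: 765.9 kg
Total batch = 1071 kg; LOI loss = 71.28 kg

Values along the way are shown (rounded to four significant digits) within the worked lines — the working math maintains exact precision end to end — every reported figure takes a single rounding — the derived quantities (ignition loss, four oxide percentages, totals, glass mass, yield) are re-derived in full float precision starting from the weights per 1000 kg of glass, exactly as printed in the question or the answer.
Oxide mass targets, per 1000 kg enamel:
  MgO: 34.57% × 1000 = 345.7 kg
  ZrO2: 6.414% × 1000 = 64.14 kg
  SiO2: 51.71% × 1000 = 517.1 kg
  SrO: 7.303% × 1000 = 73.03 kg
Verifying the oxide balance per the reported batch figures, versus the basis set out (every target is met by its sum net of answer rounding effects):
  MgO: 105.7·0.9851 + 765.9·0.3154 = 345.7 kg (target 345.7 kg)
  ZrO2: 95.13·0.6742 = 64.14 kg (target 64.14 kg)
  SiO2: 95.13·0.3248 + 765.9·0.6348 = 517.1 kg (target 517.1 kg)
  SrO: 104.5·0.6989 = 73.04 kg (target 73.03 kg)
Consistency of the glass mass: Σ batch − LOI loss = 1000 kg (the Σ of target masses is 1000 kg; basis as stated: 1000 kg — a pure rounding effect).
Whole-batch sum: Σ batch = 1071 kg; LOI loss = Σ batch·LOI = 71.28 kg; yield, glass over the total, = 93.35%.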